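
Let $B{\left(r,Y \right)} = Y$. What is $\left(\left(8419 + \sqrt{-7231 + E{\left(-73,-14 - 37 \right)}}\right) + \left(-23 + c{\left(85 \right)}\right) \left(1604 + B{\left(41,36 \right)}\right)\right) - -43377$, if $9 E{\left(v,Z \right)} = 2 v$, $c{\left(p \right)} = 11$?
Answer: $32116 + \frac{5 i \sqrt{2609}}{3} \approx 32116.0 + 85.131 i$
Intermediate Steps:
$E{\left(v,Z \right)} = \frac{2 v}{9}$
$\left(\left(8419 + \sqrt{-7231 + E{\left(-73,-14 - 37 \right)}}\right) + \left(-23 + c{\left(85 \right)}\right) \left(1604 + B{\left(41,36 \right)}\right)\right) - -43377 = \left(\left(8419 + \sqrt{-7231 + \frac{2}{9} \left(-73\right)}\right) + \left(-23 + 11\right) \left(1604 + 36\right)\right) - -43377 = \left(\left(8419 + \sqrt{-7231 - \frac{146}{9}}\right) - 19680\right) + 43377 = \left(\left(8419 + \sqrt{- \frac{65225}{9}}\right) - 19680\right) + 43377 = \left(\left(8419 + \frac{5 i \sqrt{2609}}{3}\right) - 19680\right) + 43377 = \left(-11261 + \frac{5 i \sqrt{2609}}{3}\right) + 43377 = 32116 + \frac{5 i \sqrt{2609}}{3}$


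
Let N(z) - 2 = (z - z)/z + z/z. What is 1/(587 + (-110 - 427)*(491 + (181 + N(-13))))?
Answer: -1/361888 ≈ -2.7633e-6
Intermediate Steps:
N(z) = 3 (N(z) = 2 + ((z - z)/z + z/z) = 2 + (0/z + 1) = 2 + (0 + 1) = 2 + 1 = 3)
1/(587 + (-110 - 427)*(491 + (181 + N(-13)))) = 1/(587 + (-110 - 427)*(491 + (181 + 3))) = 1/(587 - 537*(491 + 184)) = 1/(587 - 537*675) = 1/(587 - 362475) = 1/(-361888) = -1/361888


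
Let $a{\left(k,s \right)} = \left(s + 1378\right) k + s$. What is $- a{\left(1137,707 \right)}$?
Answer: $-2371352$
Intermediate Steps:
$a{\left(k,s \right)} = s + k \left(1378 + s\right)$ ($a{\left(k,s \right)} = \left(1378 + s\right) k + s = k \left(1378 + s\right) + s = s + k \left(1378 + s\right)$)
$- a{\left(1137,707 \right)} = - (707 + 1378 \cdot 1137 + 1137 \cdot 707) = - (707 + 1566786 + 803859) = \left(-1\right) 2371352 = -2371352$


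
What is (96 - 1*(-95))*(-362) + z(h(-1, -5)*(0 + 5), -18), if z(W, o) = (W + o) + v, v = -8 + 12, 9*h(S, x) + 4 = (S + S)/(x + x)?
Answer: -622423/9 ≈ -69158.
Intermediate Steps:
h(S, x) = -4/9 + S/(9*x) (h(S, x) = -4/9 + ((S + S)/(x + x))/9 = -4/9 + ((2*S)/((2*x)))/9 = -4/9 + ((2*S)*(1/(2*x)))/9 = -4/9 + (S/x)/9 = -4/9 + S/(9*x))
v = 4
z(W, o) = 4 + W + o (z(W, o) = (W + o) + 4 = 4 + W + o)
(96 - 1*(-95))*(-362) + z(h(-1, -5)*(0 + 5), -18) = (96 - 1*(-95))*(-362) + (4 + ((⅑)*(-1 - 4*(-5))/(-5))*(0 + 5) - 18) = (96 + 95)*(-362) + (4 + ((⅑)*(-⅕)*(-1 + 20))*5 - 18) = 191*(-362) + (4 + ((⅑)*(-⅕)*19)*5 - 18) = -69142 + (4 - 19/45*5 - 18) = -69142 + (4 - 19/9 - 18) = -69142 - 145/9 = -622423/9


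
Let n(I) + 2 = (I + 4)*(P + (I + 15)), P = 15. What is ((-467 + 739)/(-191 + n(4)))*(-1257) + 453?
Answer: -306117/79 ≈ -3874.9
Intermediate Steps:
n(I) = -2 + (4 + I)*(30 + I) (n(I) = -2 + (I + 4)*(15 + (I + 15)) = -2 + (4 + I)*(15 + (15 + I)) = -2 + (4 + I)*(30 + I))
((-467 + 739)/(-191 + n(4)))*(-1257) + 453 = ((-467 + 739)/(-191 + (118 + 4² + 34*4)))*(-1257) + 453 = (272/(-191 + (118 + 16 + 136)))*(-1257) + 453 = (272/(-191 + 270))*(-1257) + 453 = (272/79)*(-1257) + 453 = -341904/79 + 453 = -306117/79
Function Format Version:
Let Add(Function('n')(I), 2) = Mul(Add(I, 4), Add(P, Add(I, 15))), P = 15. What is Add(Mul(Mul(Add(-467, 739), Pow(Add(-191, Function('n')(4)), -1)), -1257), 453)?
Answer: Rational(-306117, 79) ≈ -3874.9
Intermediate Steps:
Function('n')(I) = Add(-2, Mul(Add(4, I), Add(30, I))) (Function('n')(I) = Add(-2, Mul(Add(I, 4), Add(15, Add(I, 15)))) = Add(-2, Mul(Add(4, I), Add(15, Add(15, I)))) = Add(-2, Mul(Add(4, I), Add(30, I))))
Add(Mul(Mul(Add(-467, 739), Pow(Add(-191, Function('n')(4)), -1)), -1257), 453) = Add(Mul(Mul(Add(-467, 739), Pow(Add(-191, Add(118, Pow(4, 2), Mul(34, 4))), -1)), -1257), 453) = Add(Mul(Mul(272, Pow(Add(-191, Add(118, 16, 136)), -1)), -1257), 453) = Add(Mul(Mul(272, Pow(Add(-191, 270), -1)), -1257), 453) = Add(Mul(Mul(272, Pow(79, -1)), -1257), 453) = Add(Mul(Mul(272, Rational(1, 79)), -1257), 453) = Add(Mul(Rational(272, 79), -1257), 453) = Add(Rational(-341904, 79), 453) = Rational(-306117, 79)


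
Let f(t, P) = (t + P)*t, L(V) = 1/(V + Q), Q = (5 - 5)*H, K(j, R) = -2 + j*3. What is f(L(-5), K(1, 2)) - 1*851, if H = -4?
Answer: -21279/25 ≈ -851.16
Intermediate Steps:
K(j, R) = -2 + 3*j
Q = 0 (Q = (5 - 5)*(-4) = 0*(-4) = 0)
L(V) = 1/V (L(V) = 1/(V + 0) = 1/V)
f(t, P) = t*(P + t) (f(t, P) = (P + t)*t = t*(P + t))
f(L(-5), K(1, 2)) - 1*851 = ((-2 + 3*1) + 1/(-5))/(-5) - 1*851 = -((-2 + 3) - ⅕)/5 - 851 = -(1 - ⅕)/5 - 851 = -⅕*⅘ - 851 = -4/25 - 851 = -21279/25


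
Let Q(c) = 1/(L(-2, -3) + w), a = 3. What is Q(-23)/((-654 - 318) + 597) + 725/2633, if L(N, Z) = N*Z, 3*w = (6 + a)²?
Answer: 8969242/32583375 ≈ 0.27527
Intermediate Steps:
w = 27 (w = (6 + 3)²/3 = (⅓)*9² = (⅓)*81 = 27)
Q(c) = 1/33 (Q(c) = 1/(-2*(-3) + 27) = 1/(6 + 27) = 1/33)
Q(-23)/((-654 - 318) + 597) + 725/2633 = 1/(33*((-654 - 318) + 597)) + 725/2633 = 1/(33*(-972 + 597)) + 725*(1/2633) = (1/33)/(-375) + 725/2633 = (1/33)*(-1/375) + 725/2633 = -1/12375 + 725/2633 = 8969242/32583375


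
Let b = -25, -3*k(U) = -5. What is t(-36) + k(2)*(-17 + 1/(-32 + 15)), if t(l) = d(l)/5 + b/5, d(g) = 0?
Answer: -1705/51 ≈ -33.431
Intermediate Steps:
k(U) = 5/3 (k(U) = -1/3*(-5) = 5/3)
t(l) = -5 (t(l) = 0/5 - 25/5 = 0*(1/5) - 25*1/5 = 0 - 5 = -5)
t(-36) + k(2)*(-17 + 1/(-32 + 15)) = -5 + 5*(-17 + 1/(-32 + 15))/3 = -5 + 5*(-17 + 1/(-17))/3 = -5 + 5*(-17 - 1/17)/3 = -5 + (5/3)*(-290/17) = -5 - 1450/51 = -1705/51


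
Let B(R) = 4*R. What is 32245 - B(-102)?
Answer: 32653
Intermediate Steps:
32245 - B(-102) = 32245 - 4*(-102) = 32245 - 1*(-408) = 32245 + 408 = 32653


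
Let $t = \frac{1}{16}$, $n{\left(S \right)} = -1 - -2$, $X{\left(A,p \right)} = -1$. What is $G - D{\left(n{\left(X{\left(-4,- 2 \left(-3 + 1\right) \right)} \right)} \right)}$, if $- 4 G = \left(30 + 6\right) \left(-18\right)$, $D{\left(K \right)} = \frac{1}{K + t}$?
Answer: $\frac{2738}{17} \approx 161.06$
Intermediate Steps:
$n{\left(S \right)} = 1$ ($n{\left(S \right)} = -1 + 2 = 1$)
$t = \frac{1}{16} \approx 0.0625$
$D{\left(K \right)} = \frac{1}{\frac{1}{16} + K}$ ($D{\left(K \right)} = \frac{1}{K + \frac{1}{16}} = \frac{1}{\frac{1}{16} + K}$)
$G = 162$ ($G = - \frac{\left(30 + 6\right) \left(-18\right)}{4} = - \frac{36 \left(-18\right)}{4} = \left(- \frac{1}{4}\right) \left(-648\right) = 162$)
$G - D{\left(n{\left(X{\left(-4,- 2 \left(-3 + 1\right) \right)} \right)} \right)} = 162 - \frac{16}{1 + 16 \cdot 1} = 162 - \frac{16}{1 + 16} = 162 - \frac{16}{17} = \frac{2738}{17}$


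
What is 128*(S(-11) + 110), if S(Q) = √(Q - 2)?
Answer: 14080 + 128*I*√13 ≈ 14080.0 + 461.51*I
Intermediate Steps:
S(Q) = √(-2 + Q)
128*(S(-11) + 110) = 128*(√(-2 - 11) + 110) = 128*(√(-13) + 110) = 128*(I*√13 + 110) = 128*(110 + I*√13) = 14080 + 128*I*√13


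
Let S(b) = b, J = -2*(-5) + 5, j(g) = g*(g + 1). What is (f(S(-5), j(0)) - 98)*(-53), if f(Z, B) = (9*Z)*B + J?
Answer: 4399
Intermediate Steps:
j(g) = g*(1 + g)
J = 15 (J = 10 + 5 = 15)
f(Z, B) = 15 + 9*B*Z (f(Z, B) = (9*Z)*B + 15 = 9*B*Z + 15 = 15 + 9*B*Z)
(f(S(-5), j(0)) - 98)*(-53) = ((15 + 9*(0*(1 + 0))*(-5)) - 98)*(-53) = ((15 + 9*(0*1)*(-5)) - 98)*(-53) = ((15 + 9*0*(-5)) - 98)*(-53) = ((15 + 0) - 98)*(-53) = (15 - 98)*(-53) = -83*(-53) = 4399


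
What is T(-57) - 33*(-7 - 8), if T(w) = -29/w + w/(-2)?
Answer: 59737/114 ≈ 524.01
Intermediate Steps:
T(w) = -29/w - w/2 (T(w) = -29/w + w*(-1/2) = -29/w - w/2)
T(-57) - 33*(-7 - 8) = (-29/(-57) - 1/2*(-57)) - 33*(-7 - 8) = (-29*(-1/57) + 57/2) - 33*(-15) = (29/57 + 57/2) - 1*(-495) = 3307/114 + 495 = 59737/114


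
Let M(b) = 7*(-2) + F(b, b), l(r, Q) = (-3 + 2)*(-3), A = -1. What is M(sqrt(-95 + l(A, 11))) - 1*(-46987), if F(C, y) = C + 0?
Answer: 46973 + 2*I*sqrt(23) ≈ 46973.0 + 9.5917*I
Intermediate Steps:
F(C, y) = C
l(r, Q) = 3 (l(r, Q) = -1*(-3) = 3)
M(b) = -14 + b (M(b) = 7*(-2) + b = -14 + b)
M(sqrt(-95 + l(A, 11))) - 1*(-46987) = (-14 + sqrt(-95 + 3)) - 1*(-46987) = (-14 + sqrt(-92)) + 46987 = (-14 + 2*I*sqrt(23)) + 46987 = 46973 + 2*I*sqrt(23)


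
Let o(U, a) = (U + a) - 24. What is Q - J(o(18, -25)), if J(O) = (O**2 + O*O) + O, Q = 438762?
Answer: 436871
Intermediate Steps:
o(U, a) = -24 + U + a
J(O) = O + 2*O**2 (J(O) = (O**2 + O**2) + O = 2*O**2 + O = O + 2*O**2)
Q - J(o(18, -25)) = 438762 - (-24 + 18 - 25)*(1 + 2*(-24 + 18 - 25)) = 438762 - (-31)*(1 + 2*(-31)) = 438762 - (-31)*(1 - 62) = 438762 - (-31)*(-61) = 438762 - 1*1891 = 438762 - 1891 = 436871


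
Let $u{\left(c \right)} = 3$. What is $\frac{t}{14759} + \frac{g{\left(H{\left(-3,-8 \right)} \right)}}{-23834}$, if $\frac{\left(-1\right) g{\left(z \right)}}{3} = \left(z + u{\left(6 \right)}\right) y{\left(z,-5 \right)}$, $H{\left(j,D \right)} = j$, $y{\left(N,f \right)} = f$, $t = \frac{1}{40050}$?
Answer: $\frac{1}{591097950} \approx 1.6918 \cdot 10^{-9}$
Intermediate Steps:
$t = \frac{1}{40050} \approx 2.4969 \cdot 10^{-5}$
$g{\left(z \right)} = 45 + 15 z$ ($g{\left(z \right)} = - 3 \left(z + 3\right) \left(-5\right) = - 3 \left(3 + z\right) \left(-5\right) = - 3 \left(-15 - 5 z\right) = 45 + 15 z$)
$\frac{t}{14759} + \frac{g{\left(H{\left(-3,-8 \right)} \right)}}{-23834} = \frac{1}{40050 \cdot 14759} + \frac{45 + 15 \left(-3\right)}{-23834} = \frac{1}{40050} \cdot \frac{1}{14759} + \left(45 - 45\right) \left(- \frac{1}{23834}\right) = \frac{1}{591097950} + 0 \left(- \frac{1}{23834}\right) = \frac{1}{591097950} + 0 = \frac{1}{591097950}$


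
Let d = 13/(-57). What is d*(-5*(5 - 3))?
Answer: 130/57 ≈ 2.2807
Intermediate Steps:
d = -13/57 (d = 13*(-1/57) = -13/57 ≈ -0.22807)
d*(-5*(5 - 3)) = -(-65)*(5 - 3)/57 = -(-65)*2/57 = -13/57*(-10) = 130/57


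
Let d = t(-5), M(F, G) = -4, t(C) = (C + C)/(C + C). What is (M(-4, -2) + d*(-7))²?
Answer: 121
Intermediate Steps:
t(C) = 1 (t(C) = (2*C)/((2*C)) = (2*C)*(1/(2*C)) = 1)
d = 1
(M(-4, -2) + d*(-7))² = (-4 + 1*(-7))² = (-4 - 7)² = (-11)² = 121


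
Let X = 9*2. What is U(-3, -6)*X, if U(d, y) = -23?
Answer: -414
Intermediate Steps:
X = 18
U(-3, -6)*X = -23*18 = -414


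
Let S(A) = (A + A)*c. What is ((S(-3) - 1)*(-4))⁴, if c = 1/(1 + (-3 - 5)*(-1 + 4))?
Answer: 21381376/279841 ≈ 76.405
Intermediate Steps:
c = -1/23 (c = 1/(1 - 8*3) = 1/(1 - 24) = 1/(-23) = -1/23 ≈ -0.043478)
S(A) = -2*A/23 (S(A) = (A + A)*(-1/23) = (2*A)*(-1/23) = -2*A/23)
((S(-3) - 1)*(-4))⁴ = ((-2/23*(-3) - 1)*(-4))⁴ = ((6/23 - 1)*(-4))⁴ = (-17/23*(-4))⁴ = (68/23)⁴ = 21381376/279841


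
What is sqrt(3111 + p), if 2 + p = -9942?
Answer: I*sqrt(6833) ≈ 82.662*I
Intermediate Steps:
p = -9944 (p = -2 - 9942 = -9944)
sqrt(3111 + p) = sqrt(3111 - 9944) = sqrt(-6833) = I*sqrt(6833)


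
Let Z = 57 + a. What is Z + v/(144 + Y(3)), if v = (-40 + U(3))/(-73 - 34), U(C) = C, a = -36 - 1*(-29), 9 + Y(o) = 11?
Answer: 781137/15622 ≈ 50.002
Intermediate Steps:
Y(o) = 2 (Y(o) = -9 + 11 = 2)
a = -7 (a = -36 + 29 = -7)
Z = 50 (Z = 57 - 7 = 50)
v = 37/107 (v = (-40 + 3)/(-73 - 34) = -37/(-107) = -37*(-1/107) = 37/107 ≈ 0.34579)
Z + v/(144 + Y(3)) = 50 + 37/(107*(144 + 2)) = 50 + (37/107)/146 = 50 + (37/107)*(1/146) = 50 + 37/15622 = 781137/15622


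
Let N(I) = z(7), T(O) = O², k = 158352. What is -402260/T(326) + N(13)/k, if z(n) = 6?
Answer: -2654084911/701209048 ≈ -3.7850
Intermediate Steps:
N(I) = 6
-402260/T(326) + N(13)/k = -402260/(326²) + 6/158352 = -402260/106276 + 6*(1/158352) = -402260*1/106276 + 1/26392 = -100565/26569 + 1/26392 = -2654084911/701209048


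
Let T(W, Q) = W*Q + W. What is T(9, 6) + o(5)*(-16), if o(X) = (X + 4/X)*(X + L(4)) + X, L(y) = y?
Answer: -4261/5 ≈ -852.20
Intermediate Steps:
T(W, Q) = W + Q*W (T(W, Q) = Q*W + W = W + Q*W)
o(X) = X + (4 + X)*(X + 4/X) (o(X) = (X + 4/X)*(X + 4) + X = (X + 4/X)*(4 + X) + X = (4 + X)*(X + 4/X) + X = X + (4 + X)*(X + 4/X))
T(9, 6) + o(5)*(-16) = 9*(1 + 6) + (4 + 5² + 5*5 + 16/5)*(-16) = 9*7 + (4 + 25 + 25 + 16*(⅕))*(-16) = 63 + (4 + 25 + 25 + 16/5)*(-16) = 63 + (286/5)*(-16) = 63 - 4576/5 = -4261/5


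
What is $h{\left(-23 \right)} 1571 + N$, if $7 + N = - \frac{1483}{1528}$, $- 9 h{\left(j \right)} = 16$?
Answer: $- \frac{38517419}{13752} \approx -2800.9$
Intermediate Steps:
$h{\left(j \right)} = - \frac{16}{9}$ ($h{\left(j \right)} = \left(- \frac{1}{9}\right) 16 = - \frac{16}{9}$)
$N = - \frac{12179}{1528}$ ($N = -7 - \frac{1483}{1528} = - \frac{12179}{1528} \approx -7.9706$)
$h{\left(-23 \right)} 1571 + N = \left(- \frac{16}{9}\right) 1571 - \frac{12179}{1528} = - \frac{25136}{9} - \frac{12179}{1528} = - \frac{38517419}{13752}$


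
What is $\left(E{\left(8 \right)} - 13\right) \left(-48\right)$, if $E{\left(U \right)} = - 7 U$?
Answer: $3312$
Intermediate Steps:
$\left(E{\left(8 \right)} - 13\right) \left(-48\right) = \left(\left(-7\right) 8 - 13\right) \left(-48\right) = \left(-56 - 13\right) \left(-48\right) = \left(-69\right) \left(-48\right) = 3312$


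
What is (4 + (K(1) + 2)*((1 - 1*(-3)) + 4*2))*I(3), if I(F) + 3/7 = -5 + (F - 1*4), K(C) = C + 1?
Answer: -2340/7 ≈ -334.29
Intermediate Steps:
K(C) = 1 + C
I(F) = -66/7 + F (I(F) = -3/7 + (-5 + (F - 1*4)) = -3/7 + (-5 + (F - 4)) = -3/7 + (-5 + (-4 + F)) = -3/7 + (-9 + F) = -66/7 + F)
(4 + (K(1) + 2)*((1 - 1*(-3)) + 4*2))*I(3) = (4 + ((1 + 1) + 2)*((1 - 1*(-3)) + 4*2))*(-66/7 + 3) = (4 + (2 + 2)*((1 + 3) + 8))*(-45/7) = (4 + 4*(4 + 8))*(-45/7) = (4 + 4*12)*(-45/7) = (4 + 48)*(-45/7) = 52*(-45/7) = -2340/7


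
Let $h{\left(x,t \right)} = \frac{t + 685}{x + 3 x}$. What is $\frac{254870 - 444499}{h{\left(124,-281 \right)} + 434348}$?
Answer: $- \frac{23513996}{53859253} \approx -0.43658$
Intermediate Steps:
$h{\left(x,t \right)} = \frac{685 + t}{4 x}$
$\frac{254870 - 444499}{h{\left(124,-281 \right)} + 434348} = \frac{254870 - 444499}{\frac{685 - 281}{4 \cdot 124} + 434348} = - \frac{189629}{\frac{1}{4} \cdot \frac{1}{124} \cdot 404 + 434348} = - \frac{189629}{\frac{101}{124} + 434348} = - \frac{189629}{\frac{53859253}{124}} = \left(-189629\right) \frac{124}{53859253} = - \frac{23513996}{53859253}$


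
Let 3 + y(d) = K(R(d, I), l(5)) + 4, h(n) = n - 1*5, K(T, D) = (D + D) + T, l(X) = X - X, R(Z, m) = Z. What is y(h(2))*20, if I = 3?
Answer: -40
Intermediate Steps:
l(X) = 0
K(T, D) = T + 2*D (K(T, D) = 2*D + T = T + 2*D)
h(n) = -5 + n (h(n) = n - 5 = -5 + n)
y(d) = 1 + d (y(d) = -3 + ((d + 2*0) + 4) = -3 + ((d + 0) + 4) = -3 + (d + 4) = -3 + (4 + d) = 1 + d)
y(h(2))*20 = (1 + (-5 + 2))*20 = (1 - 3)*20 = -2*20 = -40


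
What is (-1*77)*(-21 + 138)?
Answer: -9009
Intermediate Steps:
(-1*77)*(-21 + 138) = -77*117 = -9009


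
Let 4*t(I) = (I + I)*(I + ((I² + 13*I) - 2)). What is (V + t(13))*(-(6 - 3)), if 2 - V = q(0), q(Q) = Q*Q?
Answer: -13623/2 ≈ -6811.5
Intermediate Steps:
q(Q) = Q²
V = 2 (V = 2 - 1*0² = 2 - 1*0 = 2 + 0 = 2)
t(I) = I*(-2 + I² + 14*I)/2 (t(I) = ((I + I)*(I + ((I² + 13*I) - 2)))/4 = ((2*I)*(I + (-2 + I² + 13*I)))/4 = ((2*I)*(-2 + I² + 14*I))/4 = (2*I*(-2 + I² + 14*I))/4 = I*(-2 + I² + 14*I)/2)
(V + t(13))*(-(6 - 3)) = (2 + (½)*13*(-2 + 13² + 14*13))*(-(6 - 3)) = (2 + (½)*13*(-2 + 169 + 182))*(-1*3) = (2 + (½)*13*349)*(-3) = (2 + 4537/2)*(-3) = (4541/2)*(-3) = -13623/2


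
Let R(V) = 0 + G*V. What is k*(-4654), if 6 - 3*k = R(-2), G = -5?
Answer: 18616/3 ≈ 6205.3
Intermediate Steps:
R(V) = -5*V (R(V) = 0 - 5*V = -5*V)
k = -4/3 (k = 2 - (-5)*(-2)/3 = 2 - 1/3*10 = 2 - 10/3 = -4/3 ≈ -1.3333)
k*(-4654) = -4/3*(-4654) = 18616/3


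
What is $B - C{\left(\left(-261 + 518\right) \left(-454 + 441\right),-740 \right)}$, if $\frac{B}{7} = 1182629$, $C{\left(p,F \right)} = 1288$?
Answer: $8277115$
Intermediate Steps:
$B = 8278403$ ($B = 7 \cdot 1182629 = 8278403$)
$B - C{\left(\left(-261 + 518\right) \left(-454 + 441\right),-740 \right)} = 8278403 - 1288 = 8277115$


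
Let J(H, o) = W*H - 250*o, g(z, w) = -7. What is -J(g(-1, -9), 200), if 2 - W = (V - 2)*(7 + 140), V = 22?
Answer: 29434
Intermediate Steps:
W = -2938 (W = 2 - (22 - 2)*(7 + 140) = 2 - 20*147 = 2 - 1*2940 = 2 - 2940 = -2938)
J(H, o) = -2938*H - 250*o
-J(g(-1, -9), 200) = -(-2938*(-7) - 250*200) = -(20566 - 50000) = -1*(-29434) = 29434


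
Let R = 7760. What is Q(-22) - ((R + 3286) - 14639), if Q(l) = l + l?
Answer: 3549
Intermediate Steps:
Q(l) = 2*l
Q(-22) - ((R + 3286) - 14639) = 2*(-22) - ((7760 + 3286) - 14639) = -44 - (11046 - 14639) = -44 - 1*(-3593) = -44 + 3593 = 3549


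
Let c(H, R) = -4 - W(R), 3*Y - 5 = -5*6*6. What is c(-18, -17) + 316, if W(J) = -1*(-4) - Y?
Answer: 749/3 ≈ 249.67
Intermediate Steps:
Y = -175/3 (Y = 5/3 + (-5*6*6)/3 = 5/3 + (-30*6)/3 = 5/3 + (⅓)*(-180) = 5/3 - 60 = -175/3 ≈ -58.333)
W(J) = 187/3 (W(J) = -1*(-4) - 1*(-175/3) = 4 + 175/3 = 187/3)
c(H, R) = -199/3 (c(H, R) = -4 - 1*187/3 = -4 - 187/3 = -199/3)
c(-18, -17) + 316 = -199/3 + 316 = 749/3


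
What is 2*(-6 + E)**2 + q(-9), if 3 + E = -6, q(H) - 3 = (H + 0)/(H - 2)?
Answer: 4992/11 ≈ 453.82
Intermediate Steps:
q(H) = 3 + H/(-2 + H) (q(H) = 3 + (H + 0)/(H - 2) = 3 + H/(-2 + H))
E = -9 (E = -3 - 6 = -9)
2*(-6 + E)**2 + q(-9) = 2*(-6 - 9)**2 + 2*(-3 + 2*(-9))/(-2 - 9) = 2*(-15)**2 + 2*(-3 - 18)/(-11) = 2*225 + 2*(-1/11)*(-21) = 450 + 42/11 = 4992/11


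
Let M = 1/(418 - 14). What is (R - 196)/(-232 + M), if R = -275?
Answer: 190284/93727 ≈ 2.0302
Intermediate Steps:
M = 1/404 ≈ 0.0024752
(R - 196)/(-232 + M) = (-275 - 196)/(-232 + 1/404) = -471/(-93727/404) = -471*(-404/93727) = 190284/93727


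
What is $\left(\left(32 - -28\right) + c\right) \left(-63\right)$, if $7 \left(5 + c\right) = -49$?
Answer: $-3024$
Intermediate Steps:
$c = -12$ ($c = -5 + \frac{1}{7} \left(-49\right) = -5 - 7 = -12$)
$\left(\left(32 - -28\right) + c\right) \left(-63\right) = \left(\left(32 - -28\right) - 12\right) \left(-63\right) = \left(\left(32 + 28\right) - 12\right) \left(-63\right) = \left(60 - 12\right) \left(-63\right) = 48 \left(-63\right) = -3024$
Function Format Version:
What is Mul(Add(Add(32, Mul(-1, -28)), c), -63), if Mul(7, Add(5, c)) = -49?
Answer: -3024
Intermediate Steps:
c = -12 (c = Add(-5, Mul(Rational(1, 7), -49)) = Add(-5, -7) = -12)
Mul(Add(Add(32, Mul(-1, -28)), c), -63) = Mul(Add(Add(32, Mul(-1, -28)), -12), -63) = Mul(Add(Add(32, 28), -12), -63) = Mul(Add(60, -12), -63) = Mul(48, -63) = -3024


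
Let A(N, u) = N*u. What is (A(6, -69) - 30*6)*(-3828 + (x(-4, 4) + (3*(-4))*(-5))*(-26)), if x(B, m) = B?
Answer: 3138696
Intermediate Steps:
(A(6, -69) - 30*6)*(-3828 + (x(-4, 4) + (3*(-4))*(-5))*(-26)) = (6*(-69) - 30*6)*(-3828 + (-4 + (3*(-4))*(-5))*(-26)) = (-414 - 180)*(-3828 + (-4 - 12*(-5))*(-26)) = -594*(-3828 + (-4 + 60)*(-26)) = -594*(-3828 + 56*(-26)) = -594*(-3828 - 1456) = -594*(-5284) = 3138696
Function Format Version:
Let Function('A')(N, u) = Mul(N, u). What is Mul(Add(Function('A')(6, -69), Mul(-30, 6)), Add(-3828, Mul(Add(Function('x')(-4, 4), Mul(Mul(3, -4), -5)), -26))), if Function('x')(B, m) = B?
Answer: 3138696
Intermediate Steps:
Mul(Add(Function('A')(6, -69), Mul(-30, 6)), Add(-3828, Mul(Add(Function('x')(-4, 4), Mul(Mul(3, -4), -5)), -26))) = Mul(Add(Mul(6, -69), Mul(-30, 6)), Add(-3828, Mul(Add(-4, Mul(Mul(3, -4), -5)), -26))) = Mul(Add(-414, -180), Add(-3828, Mul(Add(-4, Mul(-12, -5)), -26))) = Mul(-594, Add(-3828, Mul(Add(-4, 60), -26))) = Mul(-594, Add(-3828, Mul(56, -26))) = Mul(-594, Add(-3828, -1456)) = Mul(-594, -5284) = 3138696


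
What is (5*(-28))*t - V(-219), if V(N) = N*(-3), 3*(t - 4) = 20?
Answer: -6451/3 ≈ -2150.3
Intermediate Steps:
t = 32/3 (t = 4 + (1/3)*20 = 4 + 20/3 = 32/3 ≈ 10.667)
V(N) = -3*N
(5*(-28))*t - V(-219) = (5*(-28))*(32/3) - (-3)*(-219) = -140*32/3 - 1*657 = -4480/3 - 657 = -6451/3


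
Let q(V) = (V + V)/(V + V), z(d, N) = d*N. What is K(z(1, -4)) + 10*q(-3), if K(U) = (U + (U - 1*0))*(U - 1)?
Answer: 50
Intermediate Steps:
z(d, N) = N*d
K(U) = 2*U*(-1 + U) (K(U) = (U + (U + 0))*(-1 + U) = (U + U)*(-1 + U) = (2*U)*(-1 + U) = 2*U*(-1 + U))
q(V) = 1 (q(V) = (2*V)/((2*V)) = (2*V)*(1/(2*V)) = 1)
K(z(1, -4)) + 10*q(-3) = 2*(-4*1)*(-1 - 4*1) + 10*1 = 2*(-4)*(-1 - 4) + 10 = 2*(-4)*(-5) + 10 = 40 + 10 = 50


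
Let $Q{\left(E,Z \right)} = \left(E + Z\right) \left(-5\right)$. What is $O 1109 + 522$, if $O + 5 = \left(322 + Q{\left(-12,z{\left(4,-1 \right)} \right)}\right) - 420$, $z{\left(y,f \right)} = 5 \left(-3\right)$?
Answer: $36010$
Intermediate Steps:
$z{\left(y,f \right)} = -15$
$Q{\left(E,Z \right)} = - 5 E - 5 Z$
$O = 32$ ($O = -5 + \left(\left(322 - -135\right) - 420\right) = -5 + \left(\left(322 + \left(60 + 75\right)\right) - 420\right) = -5 + \left(\left(322 + 135\right) - 420\right) = -5 + \left(457 - 420\right) = -5 + 37 = 32$)
$O 1109 + 522 = 32 \cdot 1109 + 522 = 35488 + 522 = 36010$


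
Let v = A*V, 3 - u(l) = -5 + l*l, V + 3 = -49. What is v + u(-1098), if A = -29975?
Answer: 353104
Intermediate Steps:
V = -52 (V = -3 - 49 = -52)
u(l) = 8 - l² (u(l) = 3 - (-5 + l*l) = 3 - (-5 + l²) = 3 + (5 - l²) = 8 - l²)
v = 1558700 (v = -29975*(-52) = 1558700)
v + u(-1098) = 1558700 + (8 - 1*(-1098)²) = 1558700 + (8 - 1*1205604) = 1558700 + (8 - 1205604) = 1558700 - 1205596 = 353104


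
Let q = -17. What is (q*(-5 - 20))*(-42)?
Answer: -17850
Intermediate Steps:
(q*(-5 - 20))*(-42) = -17*(-5 - 20)*(-42) = -17*(-25)*(-42) = 425*(-42) = -17850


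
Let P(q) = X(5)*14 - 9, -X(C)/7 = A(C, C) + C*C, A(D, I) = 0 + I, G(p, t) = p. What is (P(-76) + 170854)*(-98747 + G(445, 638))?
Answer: -16505397310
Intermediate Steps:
A(D, I) = I
X(C) = -7*C - 7*C**2 (X(C) = -7*(C + C*C) = -7*(C + C**2) = -7*C - 7*C**2)
P(q) = -2949 (P(q) = (7*5*(-1 - 1*5))*14 - 9 = (7*5*(-1 - 5))*14 - 9 = (7*5*(-6))*14 - 9 = -210*14 - 9 = -2940 - 9 = -2949)
(P(-76) + 170854)*(-98747 + G(445, 638)) = (-2949 + 170854)*(-98747 + 445) = 167905*(-98302) = -16505397310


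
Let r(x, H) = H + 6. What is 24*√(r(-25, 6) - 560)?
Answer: 48*I*√137 ≈ 561.83*I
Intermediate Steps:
r(x, H) = 6 + H
24*√(r(-25, 6) - 560) = 24*√((6 + 6) - 560) = 24*√(12 - 560) = 24*√(-548) = 24*(2*I*√137) = 48*I*√137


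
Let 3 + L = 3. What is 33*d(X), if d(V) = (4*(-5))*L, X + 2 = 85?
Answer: 0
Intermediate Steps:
L = 0 (L = -3 + 3 = 0)
X = 83 (X = -2 + 85 = 83)
d(V) = 0 (d(V) = (4*(-5))*0 = -20*0 = 0)
33*d(X) = 33*0 = 0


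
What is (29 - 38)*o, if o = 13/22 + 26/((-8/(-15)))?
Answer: -19539/44 ≈ -444.07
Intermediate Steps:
o = 2171/44 (o = 13*(1/22) + 26/((-8*(-1/15))) = 13/22 + 26/(8/15) = 13/22 + 26*(15/8) = 13/22 + 195/4 = 2171/44 ≈ 49.341)
(29 - 38)*o = (29 - 38)*(2171/44) = -9*2171/44 = -19539/44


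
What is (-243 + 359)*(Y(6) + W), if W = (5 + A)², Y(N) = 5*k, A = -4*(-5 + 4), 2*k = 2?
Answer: 9976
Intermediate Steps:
k = 1 (k = (½)*2 = 1)
A = 4 (A = -4*(-1) = 4)
Y(N) = 5 (Y(N) = 5*1 = 5)
W = 81 (W = (5 + 4)² = 9² = 81)
(-243 + 359)*(Y(6) + W) = (-243 + 359)*(5 + 81) = 116*86 = 9976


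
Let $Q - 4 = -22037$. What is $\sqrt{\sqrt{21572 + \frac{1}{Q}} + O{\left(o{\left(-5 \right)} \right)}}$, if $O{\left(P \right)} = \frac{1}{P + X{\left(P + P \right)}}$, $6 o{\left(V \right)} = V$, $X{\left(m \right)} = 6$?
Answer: $\frac{\sqrt{90294274554 + 105868565 \sqrt{418887760555}}}{683023} \approx 12.127$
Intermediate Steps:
$Q = -22033$ ($Q = 4 - 22037 = -22033$)
$o{\left(V \right)} = \frac{V}{6}$
$O{\left(P \right)} = \frac{1}{6 + P}$ ($O{\left(P \right)} = \frac{1}{P + 6} = \frac{1}{6 + P}$)
$\sqrt{\sqrt{21572 + \frac{1}{Q}} + O{\left(o{\left(-5 \right)} \right)}} = \sqrt{\sqrt{21572 + \frac{1}{-22033}} + \frac{1}{6 + \frac{1}{6} \left(-5\right)}} = \sqrt{\sqrt{21572 - \frac{1}{22033}} + \frac{1}{6 - \frac{5}{6}}} = \sqrt{\sqrt{\frac{475295875}{22033}} + \frac{1}{\frac{31}{6}}} = \sqrt{\frac{5 \sqrt{418887760555}}{22033} + \frac{6}{31}} = \sqrt{\frac{6}{31} + \frac{5 \sqrt{418887760555}}{22033}}$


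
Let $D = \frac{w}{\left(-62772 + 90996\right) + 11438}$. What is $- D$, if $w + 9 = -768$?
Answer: $\frac{111}{5666} \approx 0.019591$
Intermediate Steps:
$w = -777$ ($w = -9 - 768 = -777$)
$D = - \frac{111}{5666}$ ($D = - \frac{777}{\left(-62772 + 90996\right) + 11438} = - \frac{777}{28224 + 11438} = - \frac{777}{39662} = \left(-777\right) \frac{1}{39662} = - \frac{111}{5666} \approx -0.019591$)
$- D = \left(-1\right) \left(- \frac{111}{5666}\right) = \frac{111}{5666}$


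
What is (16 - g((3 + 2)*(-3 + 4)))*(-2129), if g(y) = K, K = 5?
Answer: -23419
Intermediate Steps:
g(y) = 5
(16 - g((3 + 2)*(-3 + 4)))*(-2129) = (16 - 1*5)*(-2129) = (16 - 5)*(-2129) = 11*(-2129) = -23419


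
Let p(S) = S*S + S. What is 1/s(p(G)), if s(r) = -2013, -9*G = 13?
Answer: -1/2013 ≈ -0.00049677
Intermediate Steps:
G = -13/9 (G = -⅑*13 = -13/9 ≈ -1.4444)
p(S) = S + S² (p(S) = S² + S = S + S²)
1/s(p(G)) = 1/(-2013) = -1/2013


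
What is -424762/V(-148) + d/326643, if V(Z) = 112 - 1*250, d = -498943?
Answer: 23112779972/7512789 ≈ 3076.5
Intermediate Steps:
V(Z) = -138 (V(Z) = 112 - 250 = -138)
-424762/V(-148) + d/326643 = -424762/(-138) - 498943/326643 = -424762*(-1/138) - 498943*1/326643 = 212381/69 - 498943/326643 = 23112779972/7512789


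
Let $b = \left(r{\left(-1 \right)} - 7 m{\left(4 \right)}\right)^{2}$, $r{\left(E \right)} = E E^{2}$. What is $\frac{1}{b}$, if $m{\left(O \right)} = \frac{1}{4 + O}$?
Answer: $\frac{64}{225} \approx 0.28444$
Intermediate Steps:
$r{\left(E \right)} = E^{3}$
$b = \frac{225}{64}$ ($b = \left(\left(-1\right)^{3} - \frac{7}{4 + 4}\right)^{2} = \left(-1 - \frac{7}{8}\right)^{2} = \left(- \frac{15}{8}\right)^{2} = \frac{225}{64} \approx 3.5156$)
$\frac{1}{b} = \frac{1}{\frac{225}{64}} = \frac{64}{225}$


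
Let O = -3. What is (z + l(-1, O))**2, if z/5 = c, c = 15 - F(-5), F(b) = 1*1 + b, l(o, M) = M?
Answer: 8464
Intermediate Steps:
F(b) = 1 + b
c = 19 (c = 15 - (1 - 5) = 15 - 1*(-4) = 15 + 4 = 19)
z = 95 (z = 5*19 = 95)
(z + l(-1, O))**2 = (95 - 3)**2 = 92**2 = 8464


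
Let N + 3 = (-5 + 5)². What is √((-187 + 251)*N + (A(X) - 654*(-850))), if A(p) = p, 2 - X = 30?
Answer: 4*√34730 ≈ 745.44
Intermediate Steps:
X = -28 (X = 2 - 1*30 = 2 - 30 = -28)
N = -3 (N = -3 + (-5 + 5)² = -3 + 0² = -3 + 0 = -3)
√((-187 + 251)*N + (A(X) - 654*(-850))) = √((-187 + 251)*(-3) + (-28 - 654*(-850))) = √(64*(-3) + (-28 + 555900)) = √(-192 + 555872) = √555680 = 4*√34730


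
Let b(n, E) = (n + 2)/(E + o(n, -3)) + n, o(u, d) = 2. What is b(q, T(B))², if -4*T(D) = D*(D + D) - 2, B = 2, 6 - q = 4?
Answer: 100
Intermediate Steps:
q = 2 (q = 6 - 1*4 = 6 - 4 = 2)
T(D) = ½ - D²/2 (T(D) = -(D*(D + D) - 2)/4 = -(D*(2*D) - 2)/4 = -(2*D² - 2)/4 = -(-2 + 2*D²)/4 = ½ - D²/2)
b(n, E) = n + (2 + n)/(2 + E) (b(n, E) = (n + 2)/(E + 2) + n = (2 + n)/(2 + E) + n = n + (2 + n)/(2 + E))
b(q, T(B))² = ((2 + 3*2 + (½ - ½*2²)*2)/(2 + (½ - ½*2²)))² = ((2 + 6 + (½ - ½*4)*2)/(2 + (½ - ½*4)))² = ((2 + 6 + (½ - 2)*2)/(2 + (½ - 2)))² = ((2 + 6 - 3/2*2)/(2 - 3/2))² = ((2 + 6 - 3)/(½))² = (2*5)² = 10² = 100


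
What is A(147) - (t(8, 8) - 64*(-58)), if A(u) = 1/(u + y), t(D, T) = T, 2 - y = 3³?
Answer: -453839/122 ≈ -3720.0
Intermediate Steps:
y = -25 (y = 2 - 1*3³ = 2 - 1*27 = 2 - 27 = -25)
A(u) = 1/(-25 + u) (A(u) = 1/(u - 25) = 1/(-25 + u))
A(147) - (t(8, 8) - 64*(-58)) = 1/(-25 + 147) - (8 - 64*(-58)) = 1/122 - (8 + 3712) = 1/122 - 1*3720 = 1/122 - 3720 = -453839/122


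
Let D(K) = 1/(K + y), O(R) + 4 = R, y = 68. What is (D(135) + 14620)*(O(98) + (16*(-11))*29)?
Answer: -14868983610/203 ≈ -7.3246e+7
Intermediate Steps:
O(R) = -4 + R
D(K) = 1/(68 + K) (D(K) = 1/(K + 68) = 1/(68 + K))
(D(135) + 14620)*(O(98) + (16*(-11))*29) = (1/(68 + 135) + 14620)*((-4 + 98) + (16*(-11))*29) = (1/203 + 14620)*(94 - 176*29) = (1/203 + 14620)*(94 - 5104) = (2967861/203)*(-5010) = -14868983610/203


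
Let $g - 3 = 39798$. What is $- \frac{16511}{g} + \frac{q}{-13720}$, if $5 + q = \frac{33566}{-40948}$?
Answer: $- \frac{4633251647527}{11180231447280} \approx -0.41441$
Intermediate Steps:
$q = - \frac{119153}{20474}$ ($q = -5 + \frac{33566}{-40948} = -5 + 33566 \left(- \frac{1}{40948}\right) = -5 - \frac{16783}{20474} = - \frac{119153}{20474} \approx -5.8197$)
$g = 39801$ ($g = 3 + 39798 = 39801$)
$- \frac{16511}{g} + \frac{q}{-13720} = - \frac{16511}{39801} - \frac{119153}{20474 \left(-13720\right)} = \left(-16511\right) \frac{1}{39801} - - \frac{119153}{280903280} = - \frac{16511}{39801} + \frac{119153}{280903280} = - \frac{4633251647527}{11180231447280}$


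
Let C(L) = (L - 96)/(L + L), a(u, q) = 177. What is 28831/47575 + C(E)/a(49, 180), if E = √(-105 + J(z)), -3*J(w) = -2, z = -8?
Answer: 932159/1531050 + 16*I*√939/18467 ≈ 0.60884 + 0.02655*I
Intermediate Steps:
J(w) = ⅔ (J(w) = -⅓*(-2) = ⅔)
E = I*√939/3 (E = √(-105 + ⅔) = √(-313/3) = I*√939/3 ≈ 10.214*I)
C(L) = (-96 + L)/(2*L) (C(L) = (-96 + L)/((2*L)) = (-96 + L)*(1/(2*L)) = (-96 + L)/(2*L))
28831/47575 + C(E)/a(49, 180) = 28831/47575 + ((-96 + I*√939/3)/(2*((I*√939/3))))/177 = 28831*(1/47575) + ((-I*√939/313)*(-96 + I*√939/3)/2)*(1/177) = 2621/4325 - I*√939*(-96 + I*√939/3)/626*(1/177) = 2621/4325 - I*√939*(-96 + I*√939/3)/110802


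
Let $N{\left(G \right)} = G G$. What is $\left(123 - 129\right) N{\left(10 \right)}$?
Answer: $-600$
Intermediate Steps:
$N{\left(G \right)} = G^{2}$
$\left(123 - 129\right) N{\left(10 \right)} = \left(123 - 129\right) 10^{2} = \left(-6\right) 100 = -600$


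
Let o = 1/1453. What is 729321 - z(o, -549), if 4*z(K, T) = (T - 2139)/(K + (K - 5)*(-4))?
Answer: 3027550959/4151 ≈ 7.2936e+5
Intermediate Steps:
o = 1/1453 ≈ 0.00068823
z(K, T) = (-2139 + T)/(4*(20 - 3*K)) (z(K, T) = ((T - 2139)/(K + (K - 5)*(-4)))/4 = ((-2139 + T)/(K + (-5 + K)*(-4)))/4 = ((-2139 + T)/(K + (20 - 4*K)))/4 = ((-2139 + T)/(20 - 3*K))/4 = (-2139 + T)/(4*(20 - 3*K)))
729321 - z(o, -549) = 729321 - (2139 - 1*(-549))/(4*(-20 + 3*(1/1453))) = 729321 - (2139 + 549)/(4*(-20 + 3/1453)) = 729321 - 2688/(4*(-29057/1453)) = 729321 - (-1453)*2688/(4*29057) = 729321 - 1*(-139488/4151) = 729321 + 139488/4151 = 3027550959/4151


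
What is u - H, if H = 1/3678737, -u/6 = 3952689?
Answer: -87245419642759/3678737 ≈ -2.3716e+7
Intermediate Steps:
u = -23716134 (u = -6*3952689 = -23716134)
H = 1/3678737 ≈ 2.7183e-7
u - H = -23716134 - 1*1/3678737 = -23716134 - 1/3678737 = -87245419642759/3678737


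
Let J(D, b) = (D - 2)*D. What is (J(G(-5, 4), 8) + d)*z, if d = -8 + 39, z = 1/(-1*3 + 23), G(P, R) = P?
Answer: 33/10 ≈ 3.3000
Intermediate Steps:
J(D, b) = D*(-2 + D) (J(D, b) = (-2 + D)*D = D*(-2 + D))
z = 1/20 (z = 1/(-3 + 23) = 1/20 ≈ 0.050000)
d = 31
(J(G(-5, 4), 8) + d)*z = (-5*(-2 - 5) + 31)*(1/20) = (-5*(-7) + 31)*(1/20) = (35 + 31)*(1/20) = 66*(1/20) = 33/10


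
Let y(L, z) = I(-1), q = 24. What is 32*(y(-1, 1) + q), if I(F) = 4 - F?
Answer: 928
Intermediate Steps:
y(L, z) = 5 (y(L, z) = 4 - 1*(-1) = 4 + 1 = 5)
32*(y(-1, 1) + q) = 32*(5 + 24) = 32*29 = 928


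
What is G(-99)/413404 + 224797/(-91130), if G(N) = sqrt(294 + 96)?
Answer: -224797/91130 + sqrt(390)/413404 ≈ -2.4667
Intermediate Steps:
G(N) = sqrt(390)
G(-99)/413404 + 224797/(-91130) = sqrt(390)/413404 + 224797/(-91130) = sqrt(390)*(1/413404) + 224797*(-1/91130) = sqrt(390)/413404 - 224797/91130 = -224797/91130 + sqrt(390)/413404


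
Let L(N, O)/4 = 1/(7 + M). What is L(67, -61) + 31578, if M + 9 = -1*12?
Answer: 221044/7 ≈ 31578.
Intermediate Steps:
M = -21 (M = -9 - 1*12 = -9 - 12 = -21)
L(N, O) = -2/7 (L(N, O) = 4/(7 - 21) = 4/(-14) = 4*(-1/14) = -2/7)
L(67, -61) + 31578 = -2/7 + 31578 = 221044/7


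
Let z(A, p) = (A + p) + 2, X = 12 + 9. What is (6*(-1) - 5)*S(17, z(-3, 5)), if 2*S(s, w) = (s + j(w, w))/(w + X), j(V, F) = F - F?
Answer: -187/50 ≈ -3.7400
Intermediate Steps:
j(V, F) = 0
X = 21
z(A, p) = 2 + A + p
S(s, w) = s/(2*(21 + w)) (S(s, w) = ((s + 0)/(w + 21))/2 = (s/(21 + w))/2 = s/(2*(21 + w)))
(6*(-1) - 5)*S(17, z(-3, 5)) = (6*(-1) - 5)*((1/2)*17/(21 + (2 - 3 + 5))) = (-6 - 5)*((1/2)*17/(21 + 4)) = -11*17/(2*25) = -11*17/50 = -187/50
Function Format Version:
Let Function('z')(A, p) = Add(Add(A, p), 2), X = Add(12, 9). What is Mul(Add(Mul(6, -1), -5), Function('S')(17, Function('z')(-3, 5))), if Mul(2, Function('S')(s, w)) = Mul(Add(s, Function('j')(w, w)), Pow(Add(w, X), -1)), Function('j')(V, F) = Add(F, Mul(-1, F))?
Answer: Rational(-187, 50) ≈ -3.7400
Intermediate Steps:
Function('j')(V, F) = 0
X = 21
Function('z')(A, p) = Add(2, A, p)
Function('S')(s, w) = Mul(Rational(1, 2), s, Pow(Add(21, w), -1)) (Function('S')(s, w) = Mul(Rational(1, 2), Mul(Add(s, 0), Pow(Add(w, 21), -1))) = Mul(Rational(1, 2), Mul(s, Pow(Add(21, w), -1))) = Mul(Rational(1, 2), s, Pow(Add(21, w), -1)))
Mul(Add(Mul(6, -1), -5), Function('S')(17, Function('z')(-3, 5))) = Mul(Add(Mul(6, -1), -5), Mul(Rational(1, 2), 17, Pow(Add(21, Add(2, -3, 5)), -1))) = Mul(Add(-6, -5), Mul(Rational(1, 2), 17, Pow(Add(21, 4), -1))) = Mul(-11, Mul(Rational(1, 2), 17, Pow(25, -1))) = Mul(-11, Mul(Rational(1, 2), 17, Rational(1, 25))) = Mul(-11, Rational(17, 50)) = Rational(-187, 50)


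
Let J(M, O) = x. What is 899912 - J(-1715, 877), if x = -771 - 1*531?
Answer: 901214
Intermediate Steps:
x = -1302 (x = -771 - 531 = -1302)
J(M, O) = -1302
899912 - J(-1715, 877) = 899912 - 1*(-1302) = 899912 + 1302 = 901214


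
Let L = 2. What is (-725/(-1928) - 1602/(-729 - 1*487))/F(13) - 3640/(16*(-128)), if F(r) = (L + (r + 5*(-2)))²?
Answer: 54071253/29305600 ≈ 1.8451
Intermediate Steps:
F(r) = (-8 + r)² (F(r) = (2 + (r + 5*(-2)))² = (2 + (r - 10))² = (2 + (-10 + r))² = (-8 + r)²)
(-725/(-1928) - 1602/(-729 - 1*487))/F(13) - 3640/(16*(-128)) = (-725/(-1928) - 1602/(-729 - 1*487))/((-8 + 13)²) - 3640/(16*(-128)) = (-725*(-1/1928) - 1602/(-729 - 487))/(5²) - 3640/(-2048) = (725/1928 - 1602/(-1216))/25 - 3640*(-1/2048) = (725/1928 - 1602*(-1/1216))*(1/25) + 455/256 = (725/1928 + 801/608)*(1/25) + 455/256 = (248141/146528)*(1/25) + 455/256 = 248141/3663200 + 455/256 = 54071253/29305600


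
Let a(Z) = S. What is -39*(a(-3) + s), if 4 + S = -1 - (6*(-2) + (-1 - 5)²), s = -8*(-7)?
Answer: -1053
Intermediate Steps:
s = 56
S = -29 (S = -4 + (-1 - (6*(-2) + (-1 - 5)²)) = -4 + (-1 - (-12 + (-6)²)) = -4 + (-1 - (-12 + 36)) = -4 + (-1 - 1*24) = -4 + (-1 - 24) = -4 - 25 = -29)
a(Z) = -29
-39*(a(-3) + s) = -39*(-29 + 56) = -39*27 = -1053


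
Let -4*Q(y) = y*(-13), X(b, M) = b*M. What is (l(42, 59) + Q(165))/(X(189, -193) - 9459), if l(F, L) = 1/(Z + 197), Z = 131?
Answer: -175891/15067008 ≈ -0.011674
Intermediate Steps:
l(F, L) = 1/328 (l(F, L) = 1/(131 + 197) = 1/328)
X(b, M) = M*b
Q(y) = 13*y/4 (Q(y) = -y*(-13)/4 = -(-13)*y/4 = 13*y/4)
(l(42, 59) + Q(165))/(X(189, -193) - 9459) = (1/328 + (13/4)*165)/(-193*189 - 9459) = (1/328 + 2145/4)/(-36477 - 9459) = (175891/328)/(-45936) = (175891/328)*(-1/45936) = -175891/15067008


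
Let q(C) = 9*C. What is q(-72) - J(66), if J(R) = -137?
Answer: -511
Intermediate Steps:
q(-72) - J(66) = 9*(-72) - 1*(-137) = -648 + 137 = -511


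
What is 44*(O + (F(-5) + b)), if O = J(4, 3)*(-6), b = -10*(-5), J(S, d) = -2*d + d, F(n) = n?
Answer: 2772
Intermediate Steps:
J(S, d) = -d
b = 50 (b = -10*(-5) = 50)
O = 18 (O = -1*3*(-6) = -3*(-6) = 18)
44*(O + (F(-5) + b)) = 44*(18 + (-5 + 50)) = 44*(18 + 45) = 44*63 = 2772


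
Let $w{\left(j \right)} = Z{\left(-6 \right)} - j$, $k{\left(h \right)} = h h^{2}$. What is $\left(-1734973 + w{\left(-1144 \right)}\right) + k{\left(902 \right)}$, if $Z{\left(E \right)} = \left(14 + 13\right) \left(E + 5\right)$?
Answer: $732136952$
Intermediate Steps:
$Z{\left(E \right)} = 135 + 27 E$ ($Z{\left(E \right)} = 27 \left(5 + E\right) = 135 + 27 E$)
$k{\left(h \right)} = h^{3}$
$w{\left(j \right)} = -27 - j$ ($w{\left(j \right)} = \left(135 + 27 \left(-6\right)\right) - j = \left(135 - 162\right) - j = -27 - j$)
$\left(-1734973 + w{\left(-1144 \right)}\right) + k{\left(902 \right)} = \left(-1734973 - -1117\right) + 902^{3} = \left(-1734973 + \left(-27 + 1144\right)\right) + 733870808 = \left(-1734973 + 1117\right) + 733870808 = -1733856 + 733870808 = 732136952$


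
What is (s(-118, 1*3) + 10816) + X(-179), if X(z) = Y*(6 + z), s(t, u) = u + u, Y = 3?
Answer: 10303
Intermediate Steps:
s(t, u) = 2*u
X(z) = 18 + 3*z (X(z) = 3*(6 + z) = 18 + 3*z)
(s(-118, 1*3) + 10816) + X(-179) = (2*(1*3) + 10816) + (18 + 3*(-179)) = (2*3 + 10816) + (18 - 537) = (6 + 10816) - 519 = 10822 - 519 = 10303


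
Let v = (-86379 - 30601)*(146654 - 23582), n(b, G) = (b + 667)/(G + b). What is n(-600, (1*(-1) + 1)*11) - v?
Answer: 8638177535933/600 ≈ 1.4397e+10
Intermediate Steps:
n(b, G) = (667 + b)/(G + b)
v = -14396962560 (v = -116980*123072 = -14396962560)
n(-600, (1*(-1) + 1)*11) - v = (667 - 600)/((1*(-1) + 1)*11 - 600) - 1*(-14396962560) = 67/((-1 + 1)*11 - 600) + 14396962560 = 67/(0*11 - 600) + 14396962560 = 67/(0 - 600) + 14396962560 = 67/(-600) + 14396962560 = -1/600*67 + 14396962560 = -67/600 + 14396962560 = 8638177535933/600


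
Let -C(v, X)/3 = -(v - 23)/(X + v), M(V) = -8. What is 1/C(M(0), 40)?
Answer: -32/93 ≈ -0.34409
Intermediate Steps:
C(v, X) = 3*(-23 + v)/(X + v) (C(v, X) = -(-3)*(v - 23)/(X + v) = -(-3)*(-23 + v)/(X + v) = 3*(-23 + v)/(X + v))
1/C(M(0), 40) = 1/(3*(-23 - 8)/(40 - 8)) = 1/(3*(-31)/32) = 1/(3*(1/32)*(-31)) = 1/(-93/32) = -32/93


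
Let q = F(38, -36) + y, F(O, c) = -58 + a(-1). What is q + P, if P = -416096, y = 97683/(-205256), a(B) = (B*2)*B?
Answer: -85417792595/205256 ≈ -4.1615e+5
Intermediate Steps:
a(B) = 2*B² (a(B) = (2*B)*B = 2*B²)
F(O, c) = -56 (F(O, c) = -58 + 2*(-1)² = -58 + 2*1 = -58 + 2 = -56)
y = -97683/205256 (y = 97683*(-1/205256) = -97683/205256 ≈ -0.47591)
q = -11592019/205256 (q = -56 - 97683/205256 = -11592019/205256 ≈ -56.476)
q + P = -11592019/205256 - 416096 = -85417792595/205256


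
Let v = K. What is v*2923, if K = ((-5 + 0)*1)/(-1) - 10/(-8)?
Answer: 73075/4 ≈ 18269.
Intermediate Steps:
K = 25/4 (K = -5*1*(-1) - 10*(-⅛) = -5*(-1) + 5/4 = 5 + 5/4 = 25/4 ≈ 6.2500)
v = 25/4 ≈ 6.2500
v*2923 = (25/4)*2923 = 73075/4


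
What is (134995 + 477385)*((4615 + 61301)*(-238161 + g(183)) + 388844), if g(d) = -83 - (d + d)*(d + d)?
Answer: -15023853117487280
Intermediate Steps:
g(d) = -83 - 4*d**2 (g(d) = -83 - 2*d*2*d = -83 - 4*d**2)
(134995 + 477385)*((4615 + 61301)*(-238161 + g(183)) + 388844) = (134995 + 477385)*((4615 + 61301)*(-238161 + (-83 - 4*183**2)) + 388844) = 612380*(65916*(-238161 + (-83 - 4*33489)) + 388844) = 612380*(65916*(-238161 + (-83 - 133956)) + 388844) = 612380*(65916*(-238161 - 134039) + 388844) = 612380*(65916*(-372200) + 388844) = 612380*(-24533935200 + 388844) = 612380*(-24533546356) = -15023853117487280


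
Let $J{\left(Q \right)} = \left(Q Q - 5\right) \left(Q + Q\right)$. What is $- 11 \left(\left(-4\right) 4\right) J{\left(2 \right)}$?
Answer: $-704$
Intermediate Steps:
$J{\left(Q \right)} = 2 Q \left(-5 + Q^{2}\right)$ ($J{\left(Q \right)} = \left(Q^{2} - 5\right) 2 Q = \left(-5 + Q^{2}\right) 2 Q = 2 Q \left(-5 + Q^{2}\right)$)
$- 11 \left(\left(-4\right) 4\right) J{\left(2 \right)} = - 11 \left(\left(-4\right) 4\right) 2 \cdot 2 \left(-5 + 2^{2}\right) = \left(-11\right) \left(-16\right) 2 \cdot 2 \left(-5 + 4\right) = 176 \cdot 2 \cdot 2 \left(-1\right) = 176 \left(-4\right) = -704$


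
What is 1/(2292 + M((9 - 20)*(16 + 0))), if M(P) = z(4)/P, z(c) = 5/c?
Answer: 704/1613563 ≈ 0.00043630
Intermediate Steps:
M(P) = 5/(4*P) (M(P) = (5/4)/P = (5*(¼))/P = 5/(4*P))
1/(2292 + M((9 - 20)*(16 + 0))) = 1/(2292 + 5/(4*(((9 - 20)*(16 + 0))))) = 1/(2292 + 5/(4*((-11*16)))) = 1/(2292 + (5/4)/(-176)) = 1/(2292 + (5/4)*(-1/176)) = 1/(2292 - 5/704) = 1/(1613563/704) = 704/1613563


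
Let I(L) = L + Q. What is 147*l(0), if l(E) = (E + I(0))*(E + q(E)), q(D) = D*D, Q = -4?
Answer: 0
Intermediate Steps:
I(L) = -4 + L (I(L) = L - 4 = -4 + L)
q(D) = D²
l(E) = (-4 + E)*(E + E²) (l(E) = (E + (-4 + 0))*(E + E²) = (E - 4)*(E + E²) = (-4 + E)*(E + E²))
147*l(0) = 147*(0*(-4 + 0² - 3*0)) = 147*(0*(-4 + 0 + 0)) = 147*(0*(-4)) = 147*0 = 0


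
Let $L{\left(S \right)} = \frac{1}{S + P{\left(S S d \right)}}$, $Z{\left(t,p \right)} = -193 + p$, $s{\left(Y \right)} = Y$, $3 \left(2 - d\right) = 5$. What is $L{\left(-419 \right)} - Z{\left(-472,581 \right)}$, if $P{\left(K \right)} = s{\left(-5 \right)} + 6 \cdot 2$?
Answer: $- \frac{159857}{412} \approx -388.0$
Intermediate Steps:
$d = \frac{1}{3}$ ($d = 2 - \frac{5}{3} = \frac{1}{3} \approx 0.33333$)
$P{\left(K \right)} = 7$ ($P{\left(K \right)} = -5 + 6 \cdot 2 = -5 + 12 = 7$)
$L{\left(S \right)} = \frac{1}{7 + S}$ ($L{\left(S \right)} = \frac{1}{S + 7} = \frac{1}{7 + S}$)
$L{\left(-419 \right)} - Z{\left(-472,581 \right)} = \frac{1}{7 - 419} - \left(-193 + 581\right) = \frac{1}{-412} - 388 = - \frac{1}{412} - 388 = - \frac{159857}{412}$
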